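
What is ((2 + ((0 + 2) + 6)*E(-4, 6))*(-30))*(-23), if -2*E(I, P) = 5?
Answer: -12420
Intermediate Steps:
E(I, P) = -5/2 (E(I, P) = -½*5 = -5/2)
((2 + ((0 + 2) + 6)*E(-4, 6))*(-30))*(-23) = ((2 + ((0 + 2) + 6)*(-5/2))*(-30))*(-23) = ((2 + (2 + 6)*(-5/2))*(-30))*(-23) = ((2 + 8*(-5/2))*(-30))*(-23) = ((2 - 20)*(-30))*(-23) = -18*(-30)*(-23) = 540*(-23) = -12420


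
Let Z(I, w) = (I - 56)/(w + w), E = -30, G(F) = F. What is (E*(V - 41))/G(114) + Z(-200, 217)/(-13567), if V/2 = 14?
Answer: 191364967/55936741 ≈ 3.4211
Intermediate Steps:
V = 28 (V = 2*14 = 28)
Z(I, w) = (-56 + I)/(2*w) (Z(I, w) = (-56 + I)/((2*w)) = (-56 + I)*(1/(2*w)) = (-56 + I)/(2*w))
(E*(V - 41))/G(114) + Z(-200, 217)/(-13567) = -30*(28 - 41)/114 + ((1/2)*(-56 - 200)/217)/(-13567) = -30*(-13)*(1/114) + ((1/2)*(1/217)*(-256))*(-1/13567) = 390*(1/114) - 128/217*(-1/13567) = 65/19 + 128/2944039 = 191364967/55936741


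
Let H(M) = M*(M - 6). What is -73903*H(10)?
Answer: -2956120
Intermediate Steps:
H(M) = M*(-6 + M)
-73903*H(10) = -739030*(-6 + 10) = -739030*4 = -73903*40 = -2956120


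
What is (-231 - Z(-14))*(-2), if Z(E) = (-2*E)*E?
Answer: -322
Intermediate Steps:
Z(E) = -2*E**2
(-231 - Z(-14))*(-2) = (-231 - (-2)*(-14)**2)*(-2) = (-231 - (-2)*196)*(-2) = (-231 - 1*(-392))*(-2) = (-231 + 392)*(-2) = 161*(-2) = -322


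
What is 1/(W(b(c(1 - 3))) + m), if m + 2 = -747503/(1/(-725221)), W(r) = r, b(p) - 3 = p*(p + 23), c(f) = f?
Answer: 1/542104873122 ≈ 1.8447e-12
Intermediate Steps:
b(p) = 3 + p*(23 + p) (b(p) = 3 + p*(p + 23) = 3 + p*(23 + p))
m = 542104873161 (m = -2 - 747503/(1/(-725221)) = -2 - 747503/(-1/725221) = -2 - 747503*(-725221) = -2 + 542104873163 = 542104873161)
1/(W(b(c(1 - 3))) + m) = 1/((3 + (1 - 3)**2 + 23*(1 - 3)) + 542104873161) = 1/((3 + (-2)**2 + 23*(-2)) + 542104873161) = 1/((3 + 4 - 46) + 542104873161) = 1/(-39 + 542104873161) = 1/542104873122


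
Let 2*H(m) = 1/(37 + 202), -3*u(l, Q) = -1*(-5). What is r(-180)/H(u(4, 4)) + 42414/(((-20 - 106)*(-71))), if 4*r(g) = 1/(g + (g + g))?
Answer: 2426057/536760 ≈ 4.5198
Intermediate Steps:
u(l, Q) = -5/3 (u(l, Q) = -(-1)*(-5)/3 = -1/3*5 = -5/3)
r(g) = 1/(12*g) (r(g) = 1/(4*(g + (g + g))) = 1/(4*(g + 2*g)) = 1/(4*((3*g))) = (1/(3*g))/4 = 1/(12*g))
H(m) = 1/478 (H(m) = 1/(2*(37 + 202)) = (1/2)/239 = (1/2)*(1/239) = 1/478)
r(-180)/H(u(4, 4)) + 42414/(((-20 - 106)*(-71))) = ((1/12)/(-180))/(1/478) + 42414/(((-20 - 106)*(-71))) = ((1/12)*(-1/180))*478 + 42414/((-126*(-71))) = -1/2160*478 + 42414/8946 = -239/1080 + 42414*(1/8946) = -239/1080 + 7069/1491 = 2426057/536760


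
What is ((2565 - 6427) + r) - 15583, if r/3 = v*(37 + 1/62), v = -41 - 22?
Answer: -1639345/62 ≈ -26441.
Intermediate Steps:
v = -63
r = -433755/62 (r = 3*(-63*(37 + 1/62)) = 3*(-63*2295/62) = 3*(-144585/62) = -433755/62 ≈ -6996.0)
((2565 - 6427) + r) - 15583 = ((2565 - 6427) - 433755/62) - 15583 = (-3862 - 433755/62) - 15583 = -673199/62 - 15583 = -1639345/62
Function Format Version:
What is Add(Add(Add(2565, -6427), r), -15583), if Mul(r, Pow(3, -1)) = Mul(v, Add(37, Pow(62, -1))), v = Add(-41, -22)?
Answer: Rational(-1639345, 62) ≈ -26441.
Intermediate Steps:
v = -63
r = Rational(-433755, 62) (r = Mul(3, Mul(-63, Add(37, Pow(62, -1)))) = Mul(3, Mul(-63, Add(37, Rational(1, 62)))) = Mul(3, Mul(-63, Rational(2295, 62))) = Mul(3, Rational(-144585, 62)) = Rational(-433755, 62) ≈ -6996.0)
Add(Add(Add(2565, -6427), r), -15583) = Add(Add(Add(2565, -6427), Rational(-433755, 62)), -15583) = Add(Add(-3862, Rational(-433755, 62)), -15583) = Add(Rational(-673199, 62), -15583) = Rational(-1639345, 62)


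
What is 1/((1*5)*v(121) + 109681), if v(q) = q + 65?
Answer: 1/110611 ≈ 9.0407e-6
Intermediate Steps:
v(q) = 65 + q
1/((1*5)*v(121) + 109681) = 1/((1*5)*(65 + 121) + 109681) = 1/(5*186 + 109681) = 1/(930 + 109681) = 1/110611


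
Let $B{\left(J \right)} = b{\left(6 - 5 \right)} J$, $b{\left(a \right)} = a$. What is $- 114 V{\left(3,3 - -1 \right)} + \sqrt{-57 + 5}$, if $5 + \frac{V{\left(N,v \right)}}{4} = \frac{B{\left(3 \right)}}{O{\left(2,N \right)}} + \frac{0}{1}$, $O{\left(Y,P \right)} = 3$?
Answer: $1824 + 2 i \sqrt{13} \approx 1824.0 + 7.2111 i$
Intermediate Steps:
$B{\left(J \right)} = J$ ($B{\left(J \right)} = \left(6 - 5\right) J = 1 J = J$)
$V{\left(N,v \right)} = -16$ ($V{\left(N,v \right)} = -20 + 4 \left(\frac{3}{3} + \frac{0}{1}\right) = -20 + 4 \left(3 \cdot \frac{1}{3} + 0 \cdot 1\right) = -20 + 4 \left(1 + 0\right) = -20 + 4 \cdot 1 = -20 + 4 = -16$)
$- 114 V{\left(3,3 - -1 \right)} + \sqrt{-57 + 5} = \left(-114\right) \left(-16\right) + \sqrt{-57 + 5} = 1824 + \sqrt{-52} = 1824 + 2 i \sqrt{13}$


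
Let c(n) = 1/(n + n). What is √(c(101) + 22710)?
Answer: √926659042/202 ≈ 150.70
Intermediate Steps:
c(n) = 1/(2*n)
√(c(101) + 22710) = √((½)/101 + 22710) = √((½)*(1/101) + 22710) = √(1/202 + 22710) = √(4587421/202) = √926659042/202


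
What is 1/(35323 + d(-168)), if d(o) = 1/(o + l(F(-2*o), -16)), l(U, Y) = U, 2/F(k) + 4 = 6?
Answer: 167/5898940 ≈ 2.8310e-5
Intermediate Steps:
F(k) = 1 (F(k) = 2/(-4 + 6) = 2/2 = 2*(½) = 1)
d(o) = 1/(1 + o) (d(o) = 1/(o + 1) = 1/(1 + o))
1/(35323 + d(-168)) = 1/(35323 + 1/(1 - 168)) = 1/(35323 + 1/(-167)) = 1/(35323 - 1/167) = 1/(5898940/167) = 167/5898940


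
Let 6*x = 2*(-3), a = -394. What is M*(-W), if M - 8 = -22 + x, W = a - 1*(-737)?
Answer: 5145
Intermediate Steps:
W = 343 (W = -394 - 1*(-737) = -394 + 737 = 343)
x = -1 (x = (2*(-3))/6 = (⅙)*(-6) = -1)
M = -15 (M = 8 + (-22 - 1) = 8 - 23 = -15)
M*(-W) = -(-15)*343 = -15*(-343) = 5145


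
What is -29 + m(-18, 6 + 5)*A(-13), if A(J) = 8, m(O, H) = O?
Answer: -173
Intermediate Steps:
-29 + m(-18, 6 + 5)*A(-13) = -29 - 18*8 = -29 - 144 = -173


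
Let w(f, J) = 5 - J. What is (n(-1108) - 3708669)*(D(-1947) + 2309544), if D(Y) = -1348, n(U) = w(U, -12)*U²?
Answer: 39612380329324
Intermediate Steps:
n(U) = 17*U² (n(U) = (5 - 1*(-12))*U² = (5 + 12)*U² = 17*U²)
(n(-1108) - 3708669)*(D(-1947) + 2309544) = (17*(-1108)² - 3708669)*(-1348 + 2309544) = (17*1227664 - 3708669)*2308196 = (20870288 - 3708669)*2308196 = 17161619*2308196 = 39612380329324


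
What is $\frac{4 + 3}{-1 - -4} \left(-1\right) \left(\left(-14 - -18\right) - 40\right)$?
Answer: $84$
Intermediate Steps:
$\frac{4 + 3}{-1 - -4} \left(-1\right) \left(\left(-14 - -18\right) - 40\right) = \frac{7}{-1 + 4} \left(-1\right) \left(\left(-14 + 18\right) - 40\right) = \frac{7}{3} \left(-1\right) \left(4 - 40\right) = 7 \cdot \frac{1}{3} \left(-1\right) \left(-36\right) = \frac{7}{3} \left(-1\right) \left(-36\right) = \left(- \frac{7}{3}\right) \left(-36\right) = 84$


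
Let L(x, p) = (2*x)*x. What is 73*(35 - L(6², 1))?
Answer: -186661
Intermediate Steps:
L(x, p) = 2*x²
73*(35 - L(6², 1)) = 73*(35 - 2*(6²)²) = 73*(35 - 2*36²) = 73*(35 - 2*1296) = 73*(35 - 1*2592) = 73*(35 - 2592) = 73*(-2557) = -186661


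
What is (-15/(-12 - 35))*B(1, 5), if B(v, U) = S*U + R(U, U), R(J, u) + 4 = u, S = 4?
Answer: 315/47 ≈ 6.7021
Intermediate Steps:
R(J, u) = -4 + u
B(v, U) = -4 + 5*U (B(v, U) = 4*U + (-4 + U) = -4 + 5*U)
(-15/(-12 - 35))*B(1, 5) = (-15/(-12 - 35))*(-4 + 5*5) = (-15/(-47))*(-4 + 25) = -15*(-1/47)*21 = (15/47)*21 = 315/47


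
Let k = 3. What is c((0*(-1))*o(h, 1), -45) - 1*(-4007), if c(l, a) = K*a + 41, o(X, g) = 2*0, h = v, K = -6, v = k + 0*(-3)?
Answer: 4318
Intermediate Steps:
v = 3 (v = 3 + 0*(-3) = 3 + 0 = 3)
h = 3
o(X, g) = 0
c(l, a) = 41 - 6*a (c(l, a) = -6*a + 41 = 41 - 6*a)
c((0*(-1))*o(h, 1), -45) - 1*(-4007) = (41 - 6*(-45)) - 1*(-4007) = (41 + 270) + 4007 = 311 + 4007 = 4318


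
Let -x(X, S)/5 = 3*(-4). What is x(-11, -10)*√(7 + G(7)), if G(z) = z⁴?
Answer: 120*√602 ≈ 2944.3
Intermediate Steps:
x(X, S) = 60 (x(X, S) = -15*(-4) = -5*(-12) = 60)
x(-11, -10)*√(7 + G(7)) = 60*√(7 + 7⁴) = 60*√(7 + 2401) = 60*√2408 = 60*(2*√602) = 120*√602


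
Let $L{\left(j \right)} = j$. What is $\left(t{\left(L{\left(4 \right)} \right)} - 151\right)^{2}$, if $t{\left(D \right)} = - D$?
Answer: $24025$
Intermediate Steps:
$\left(t{\left(L{\left(4 \right)} \right)} - 151\right)^{2} = \left(\left(-1\right) 4 - 151\right)^{2} = \left(-4 - 151\right)^{2} = \left(-155\right)^{2} = 24025$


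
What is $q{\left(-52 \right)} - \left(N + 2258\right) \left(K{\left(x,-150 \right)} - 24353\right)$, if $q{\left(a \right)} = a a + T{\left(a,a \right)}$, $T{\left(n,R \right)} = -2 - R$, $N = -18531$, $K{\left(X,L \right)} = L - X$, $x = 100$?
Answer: $-400361865$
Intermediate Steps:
$q{\left(a \right)} = -2 + a^{2} - a$ ($q{\left(a \right)} = a a - \left(2 + a\right) = a^{2} - \left(2 + a\right) = -2 + a^{2} - a$)
$q{\left(-52 \right)} - \left(N + 2258\right) \left(K{\left(x,-150 \right)} - 24353\right) = \left(-2 + \left(-52\right)^{2} - -52\right) - \left(-18531 + 2258\right) \left(\left(-150 - 100\right) - 24353\right) = \left(-2 + 2704 + 52\right) - - 16273 \left(\left(-150 - 100\right) - 24353\right) = 2754 - - 16273 \left(-250 - 24353\right) = 2754 - \left(-16273\right) \left(-24603\right) = 2754 - 400364619 = -400361865$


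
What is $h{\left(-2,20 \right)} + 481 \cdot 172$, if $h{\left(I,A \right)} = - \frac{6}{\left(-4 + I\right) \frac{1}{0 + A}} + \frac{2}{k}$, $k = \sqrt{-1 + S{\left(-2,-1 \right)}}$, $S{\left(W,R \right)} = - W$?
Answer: $82754$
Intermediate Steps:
$k = 1$ ($k = \sqrt{-1 - -2} = \sqrt{-1 + 2} = \sqrt{1} = 1$)
$h{\left(I,A \right)} = 2 - \frac{6 A}{-4 + I}$ ($h{\left(I,A \right)} = - \frac{6}{\left(-4 + I\right) \frac{1}{0 + A}} + \frac{2}{1} = - \frac{6}{\left(-4 + I\right) \frac{1}{A}} + 2 \cdot 1 = - \frac{6}{\frac{1}{A} \left(-4 + I\right)} + 2 = - 6 \frac{A}{-4 + I} + 2 = - \frac{6 A}{-4 + I} + 2 = 2 - \frac{6 A}{-4 + I}$)
$h{\left(-2,20 \right)} + 481 \cdot 172 = \frac{2 \left(-4 - 2 - 60\right)}{-4 - 2} + 481 \cdot 172 = \frac{2 \left(-4 - 2 - 60\right)}{-6} + 82732 = 2 \left(- \frac{1}{6}\right) \left(-66\right) + 82732 = 22 + 82732 = 82754$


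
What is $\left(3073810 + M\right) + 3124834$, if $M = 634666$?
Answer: $6833310$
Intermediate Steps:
$\left(3073810 + M\right) + 3124834 = \left(3073810 + 634666\right) + 3124834 = 3708476 + 3124834 = 6833310$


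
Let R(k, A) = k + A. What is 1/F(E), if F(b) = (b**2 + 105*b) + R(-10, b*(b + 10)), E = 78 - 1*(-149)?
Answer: 1/129153 ≈ 7.7428e-6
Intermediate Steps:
R(k, A) = A + k
E = 227 (E = 78 + 149 = 227)
F(b) = -10 + b**2 + 105*b + b*(10 + b) (F(b) = (b**2 + 105*b) + (b*(b + 10) - 10) = (b**2 + 105*b) + (b*(10 + b) - 10) = (b**2 + 105*b) + (-10 + b*(10 + b)) = -10 + b**2 + 105*b + b*(10 + b))
1/F(E) = 1/(-10 + 2*227**2 + 115*227) = 1/(-10 + 2*51529 + 26105) = 1/(-10 + 103058 + 26105) = 1/129153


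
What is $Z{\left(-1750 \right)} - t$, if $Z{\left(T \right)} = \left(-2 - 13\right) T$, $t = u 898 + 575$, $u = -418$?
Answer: $401039$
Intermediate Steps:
$t = -374789$ ($t = \left(-418\right) 898 + 575 = -375364 + 575 = -374789$)
$Z{\left(T \right)} = - 15 T$
$Z{\left(-1750 \right)} - t = \left(-15\right) \left(-1750\right) - -374789 = 26250 + 374789 = 401039$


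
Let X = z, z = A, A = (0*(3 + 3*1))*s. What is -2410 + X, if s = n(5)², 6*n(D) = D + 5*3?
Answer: -2410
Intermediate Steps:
n(D) = 5/2 + D/6 (n(D) = (D + 5*3)/6 = (D + 15)/6 = (15 + D)/6 = 5/2 + D/6)
s = 100/9 (s = (5/2 + (⅙)*5)² = (5/2 + ⅚)² = (10/3)² = 100/9 ≈ 11.111)
A = 0 (A = (0*(3 + 3*1))*(100/9) = (0*(3 + 3))*(100/9) = (0*6)*(100/9) = 0*(100/9) = 0)
z = 0
X = 0
-2410 + X = -2410 + 0 = -2410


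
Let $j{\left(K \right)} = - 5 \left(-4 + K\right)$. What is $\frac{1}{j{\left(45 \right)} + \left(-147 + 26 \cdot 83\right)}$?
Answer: $\frac{1}{1806} \approx 0.00055371$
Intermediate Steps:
$j{\left(K \right)} = 20 - 5 K$
$\frac{1}{j{\left(45 \right)} + \left(-147 + 26 \cdot 83\right)} = \frac{1}{\left(20 - 225\right) + \left(-147 + 26 \cdot 83\right)} = \frac{1}{\left(20 - 225\right) + \left(-147 + 2158\right)} = \frac{1}{-205 + 2011} = \frac{1}{1806}$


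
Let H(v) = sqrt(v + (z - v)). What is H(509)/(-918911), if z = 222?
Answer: -sqrt(222)/918911 ≈ -1.6214e-5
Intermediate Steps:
H(v) = sqrt(222) (H(v) = sqrt(v + (222 - v)) = sqrt(222))
H(509)/(-918911) = sqrt(222)/(-918911) = sqrt(222)*(-1/918911) = -sqrt(222)/918911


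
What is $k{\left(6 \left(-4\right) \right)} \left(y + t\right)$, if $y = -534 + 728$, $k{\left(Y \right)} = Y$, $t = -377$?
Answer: $4392$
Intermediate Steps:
$y = 194$
$k{\left(6 \left(-4\right) \right)} \left(y + t\right) = 6 \left(-4\right) \left(194 - 377\right) = \left(-24\right) \left(-183\right) = 4392$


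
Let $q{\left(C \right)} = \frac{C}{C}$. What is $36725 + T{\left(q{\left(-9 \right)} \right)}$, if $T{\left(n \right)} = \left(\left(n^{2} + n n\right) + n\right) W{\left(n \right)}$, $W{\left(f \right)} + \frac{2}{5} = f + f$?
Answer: $\frac{183649}{5} \approx 36730.0$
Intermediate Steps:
$W{\left(f \right)} = - \frac{2}{5} + 2 f$ ($W{\left(f \right)} = - \frac{2}{5} + \left(f + f\right) = - \frac{2}{5} + 2 f$)
$q{\left(C \right)} = 1$
$T{\left(n \right)} = \left(- \frac{2}{5} + 2 n\right) \left(n + 2 n^{2}\right)$ ($T{\left(n \right)} = \left(\left(n^{2} + n n\right) + n\right) \left(- \frac{2}{5} + 2 n\right) = \left(\left(n^{2} + n^{2}\right) + n\right) \left(- \frac{2}{5} + 2 n\right) = \left(2 n^{2} + n\right) \left(- \frac{2}{5} + 2 n\right) = \left(n + 2 n^{2}\right) \left(- \frac{2}{5} + 2 n\right) = \left(- \frac{2}{5} + 2 n\right) \left(n + 2 n^{2}\right)$)
$36725 + T{\left(q{\left(-9 \right)} \right)} = 36725 + \frac{2}{5} \cdot 1 \left(1 + 2 \cdot 1\right) \left(-1 + 5 \cdot 1\right) = 36725 + \frac{2}{5} \cdot 1 \left(1 + 2\right) \left(-1 + 5\right) = 36725 + \frac{2}{5} \cdot 1 \cdot 3 \cdot 4 = 36725 + \frac{24}{5} = \frac{183649}{5}$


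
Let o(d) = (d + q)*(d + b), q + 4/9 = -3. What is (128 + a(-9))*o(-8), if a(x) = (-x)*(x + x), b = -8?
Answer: -56032/9 ≈ -6225.8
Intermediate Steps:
q = -31/9 (q = -4/9 - 3 = -31/9 ≈ -3.4444)
a(x) = -2*x² (a(x) = (-x)*(2*x) = -2*x²)
o(d) = (-8 + d)*(-31/9 + d) (o(d) = (d - 31/9)*(d - 8) = (-31/9 + d)*(-8 + d) = (-8 + d)*(-31/9 + d))
(128 + a(-9))*o(-8) = (128 - 2*(-9)²)*(248/9 + (-8)² - 103/9*(-8)) = (128 - 2*81)*(248/9 + 64 + 824/9) = (128 - 162)*(1648/9) = -34*1648/9 = -56032/9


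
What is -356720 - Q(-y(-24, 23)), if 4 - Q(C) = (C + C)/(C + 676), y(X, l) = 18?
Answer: -117362214/329 ≈ -3.5672e+5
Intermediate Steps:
Q(C) = 4 - 2*C/(676 + C) (Q(C) = 4 - (C + C)/(C + 676) = 4 - 2*C/(676 + C))
-356720 - Q(-y(-24, 23)) = -356720 - 2*(1352 - 1*18)/(676 - 1*18) = -356720 - 2*(1352 - 18)/(676 - 18) = -356720 - 2*1334/658 = -356720 - 1*1334/329 = -356720 - 1334/329 = -117362214/329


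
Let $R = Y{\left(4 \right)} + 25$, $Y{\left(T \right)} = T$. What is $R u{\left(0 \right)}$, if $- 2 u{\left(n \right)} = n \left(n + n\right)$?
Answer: $0$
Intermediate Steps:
$u{\left(n \right)} = - n^{2}$ ($u{\left(n \right)} = - \frac{n \left(n + n\right)}{2} = - \frac{n 2 n}{2} = - \frac{2 n^{2}}{2} = - n^{2}$)
$R = 29$ ($R = 4 + 25 = 29$)
$R u{\left(0 \right)} = 29 \left(- 0^{2}\right) = 29 \left(\left(-1\right) 0\right) = 29 \cdot 0 = 0$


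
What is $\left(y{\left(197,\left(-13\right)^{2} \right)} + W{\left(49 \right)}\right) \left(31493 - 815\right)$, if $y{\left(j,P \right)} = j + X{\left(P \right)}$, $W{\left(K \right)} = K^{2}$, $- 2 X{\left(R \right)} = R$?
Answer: $77109153$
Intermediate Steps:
$X{\left(R \right)} = - \frac{R}{2}$
$y{\left(j,P \right)} = j - \frac{P}{2}$
$\left(y{\left(197,\left(-13\right)^{2} \right)} + W{\left(49 \right)}\right) \left(31493 - 815\right) = \left(\left(197 - \frac{\left(-13\right)^{2}}{2}\right) + 49^{2}\right) \left(31493 - 815\right) = \left(\left(197 - \frac{169}{2}\right) + 2401\right) \left(31493 - 815\right) = \left(\frac{225}{2} + 2401\right) 30678 = \frac{5027}{2} \cdot 30678 = 77109153$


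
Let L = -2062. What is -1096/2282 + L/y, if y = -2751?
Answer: 120742/448413 ≈ 0.26927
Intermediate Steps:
-1096/2282 + L/y = -1096/2282 - 2062/(-2751) = -1096*1/2282 - 2062*(-1/2751) = -548/1141 + 2062/2751 = 120742/448413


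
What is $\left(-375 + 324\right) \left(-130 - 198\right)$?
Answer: $16728$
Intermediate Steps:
$\left(-375 + 324\right) \left(-130 - 198\right) = \left(-51\right) \left(-328\right) = 16728$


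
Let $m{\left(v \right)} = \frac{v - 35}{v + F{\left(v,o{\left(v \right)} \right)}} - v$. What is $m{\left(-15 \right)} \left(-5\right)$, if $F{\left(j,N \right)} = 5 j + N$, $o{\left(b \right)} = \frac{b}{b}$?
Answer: $- \frac{6925}{89} \approx -77.809$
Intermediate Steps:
$o{\left(b \right)} = 1$
$F{\left(j,N \right)} = N + 5 j$
$m{\left(v \right)} = - v + \frac{-35 + v}{1 + 6 v}$ ($m{\left(v \right)} = \frac{v - 35}{v + \left(1 + 5 v\right)} - v = \frac{-35 + v}{1 + 6 v} - v = - v + \frac{-35 + v}{1 + 6 v}$)
$m{\left(-15 \right)} \left(-5\right) = \frac{-35 - 6 \left(-15\right)^{2}}{1 + 6 \left(-15\right)} \left(-5\right) = \frac{-35 - 1350}{1 - 90} \left(-5\right) = \frac{-35 - 1350}{-89} \left(-5\right) = \left(- \frac{1}{89}\right) \left(-1385\right) \left(-5\right) = \frac{1385}{89} \left(-5\right) = - \frac{6925}{89}$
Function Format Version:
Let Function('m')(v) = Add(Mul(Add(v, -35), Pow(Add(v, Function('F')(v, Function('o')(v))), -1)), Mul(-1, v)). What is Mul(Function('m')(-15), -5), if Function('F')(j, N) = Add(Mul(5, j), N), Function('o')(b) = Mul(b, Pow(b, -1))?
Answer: Rational(-6925, 89) ≈ -77.809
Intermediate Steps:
Function('o')(b) = 1
Function('F')(j, N) = Add(N, Mul(5, j))
Function('m')(v) = Add(Mul(-1, v), Mul(Pow(Add(1, Mul(6, v)), -1), Add(-35, v))) (Function('m')(v) = Add(Mul(Add(v, -35), Pow(Add(v, Add(1, Mul(5, v))), -1)), Mul(-1, v)) = Add(Mul(Add(-35, v), Pow(Add(1, Mul(6, v)), -1)), Mul(-1, v)) = Add(Mul(Pow(Add(1, Mul(6, v)), -1), Add(-35, v)), Mul(-1, v)) = Add(Mul(-1, v), Mul(Pow(Add(1, Mul(6, v)), -1), Add(-35, v))))
Mul(Function('m')(-15), -5) = Mul(Mul(Pow(Add(1, Mul(6, -15)), -1), Add(-35, Mul(-6, Pow(-15, 2)))), -5) = Mul(Mul(Pow(Add(1, -90), -1), Add(-35, Mul(-6, 225))), -5) = Mul(Mul(Pow(-89, -1), Add(-35, -1350)), -5) = Mul(Mul(Rational(-1, 89), -1385), -5) = Mul(Rational(1385, 89), -5) = Rational(-6925, 89)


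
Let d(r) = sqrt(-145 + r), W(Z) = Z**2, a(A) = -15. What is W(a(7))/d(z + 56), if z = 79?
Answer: -45*I*sqrt(10)/2 ≈ -71.151*I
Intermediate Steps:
W(a(7))/d(z + 56) = (-15)**2/(sqrt(-145 + (79 + 56))) = 225/(sqrt(-145 + 135)) = 225/(sqrt(-10)) = 225/((I*sqrt(10))) = 225*(-I*sqrt(10)/10) = -45*I*sqrt(10)/2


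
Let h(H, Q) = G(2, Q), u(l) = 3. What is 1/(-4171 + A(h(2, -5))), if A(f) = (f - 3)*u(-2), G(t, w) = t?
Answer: -1/4174 ≈ -0.00023958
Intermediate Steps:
h(H, Q) = 2
A(f) = -9 + 3*f (A(f) = (f - 3)*3 = (-3 + f)*3 = -9 + 3*f)
1/(-4171 + A(h(2, -5))) = 1/(-4171 + (-9 + 3*2)) = 1/(-4171 + (-9 + 6)) = 1/(-4171 - 3) = 1/(-4174) = -1/4174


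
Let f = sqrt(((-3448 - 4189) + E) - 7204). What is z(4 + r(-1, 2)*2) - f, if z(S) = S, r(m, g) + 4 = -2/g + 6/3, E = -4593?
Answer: -2 - I*sqrt(19434) ≈ -2.0 - 139.41*I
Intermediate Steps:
r(m, g) = -2 - 2/g (r(m, g) = -4 + (-2/g + 6/3) = -4 + (-2/g + 6*(1/3)) = -4 + (-2/g + 2) = -4 + (2 - 2/g) = -2 - 2/g)
f = I*sqrt(19434) (f = sqrt(((-3448 - 4189) - 4593) - 7204) = sqrt((-7637 - 4593) - 7204) = sqrt(-12230 - 7204) = sqrt(-19434) = I*sqrt(19434) ≈ 139.41*I)
z(4 + r(-1, 2)*2) - f = (4 + (-2 - 2/2)*2) - I*sqrt(19434) = (4 + (-2 - 2*1/2)*2) - I*sqrt(19434) = (4 + (-2 - 1)*2) - I*sqrt(19434) = (4 - 3*2) - I*sqrt(19434) = (4 - 6) - I*sqrt(19434) = -2 - I*sqrt(19434)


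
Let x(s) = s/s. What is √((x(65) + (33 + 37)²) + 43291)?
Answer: 8*√753 ≈ 219.53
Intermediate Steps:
x(s) = 1
√((x(65) + (33 + 37)²) + 43291) = √((1 + (33 + 37)²) + 43291) = √((1 + 70²) + 43291) = √((1 + 4900) + 43291) = √(4901 + 43291) = √48192 = 8*√753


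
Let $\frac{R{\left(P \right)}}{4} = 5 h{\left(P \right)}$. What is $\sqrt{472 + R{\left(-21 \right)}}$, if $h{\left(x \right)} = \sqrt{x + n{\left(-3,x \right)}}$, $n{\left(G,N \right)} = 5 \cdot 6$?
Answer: $2 \sqrt{133} \approx 23.065$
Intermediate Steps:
$n{\left(G,N \right)} = 30$
$h{\left(x \right)} = \sqrt{30 + x}$ ($h{\left(x \right)} = \sqrt{x + 30} = \sqrt{30 + x}$)
$R{\left(P \right)} = 20 \sqrt{30 + P}$ ($R{\left(P \right)} = 4 \cdot 5 \sqrt{30 + P} = 20 \sqrt{30 + P}$)
$\sqrt{472 + R{\left(-21 \right)}} = \sqrt{472 + 20 \sqrt{30 - 21}} = \sqrt{472 + 20 \sqrt{9}} = \sqrt{472 + 20 \cdot 3} = \sqrt{472 + 60} = \sqrt{532} = 2 \sqrt{133}$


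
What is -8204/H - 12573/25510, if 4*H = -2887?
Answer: 800837909/73647370 ≈ 10.874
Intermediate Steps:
H = -2887/4 (H = (¼)*(-2887) = -2887/4 ≈ -721.75)
-8204/H - 12573/25510 = -8204/(-2887/4) - 12573/25510 = -8204*(-4/2887) - 12573*1/25510 = 32816/2887 - 12573/25510 = 800837909/73647370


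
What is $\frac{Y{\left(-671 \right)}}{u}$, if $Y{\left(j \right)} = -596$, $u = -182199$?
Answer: $\frac{596}{182199} \approx 0.0032711$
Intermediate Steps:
$\frac{Y{\left(-671 \right)}}{u} = - \frac{596}{-182199} = \left(-596\right) \left(- \frac{1}{182199}\right) = \frac{596}{182199}$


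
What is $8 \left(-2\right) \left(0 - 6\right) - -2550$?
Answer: $2646$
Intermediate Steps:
$8 \left(-2\right) \left(0 - 6\right) - -2550 = - 16 \left(0 - 6\right) + 2550 = \left(-16\right) \left(-6\right) + 2550 = 96 + 2550 = 2646$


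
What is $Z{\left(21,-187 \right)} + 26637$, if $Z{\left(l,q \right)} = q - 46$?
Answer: $26404$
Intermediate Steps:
$Z{\left(l,q \right)} = -46 + q$
$Z{\left(21,-187 \right)} + 26637 = \left(-46 - 187\right) + 26637 = -233 + 26637 = 26404$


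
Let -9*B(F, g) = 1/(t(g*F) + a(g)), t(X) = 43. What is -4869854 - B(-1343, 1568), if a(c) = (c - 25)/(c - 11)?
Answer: -333555779703/68494 ≈ -4.8699e+6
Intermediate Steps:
a(c) = (-25 + c)/(-11 + c)
B(F, g) = -1/(9*(43 + (-25 + g)/(-11 + g)))
-4869854 - B(-1343, 1568) = -4869854 - (11 - 1*1568)/(18*(-249 + 22*1568)) = -4869854 - (11 - 1568)/(18*(-249 + 34496)) = -4869854 - (-1557)/(18*34247) = -4869854 - 1*(-173/68494) = -4869854 + 173/68494 = -333555779703/68494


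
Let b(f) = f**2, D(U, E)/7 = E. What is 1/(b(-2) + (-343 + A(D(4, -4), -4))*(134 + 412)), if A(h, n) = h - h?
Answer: -1/187274 ≈ -5.3398e-6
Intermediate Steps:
D(U, E) = 7*E
A(h, n) = 0
1/(b(-2) + (-343 + A(D(4, -4), -4))*(134 + 412)) = 1/((-2)**2 + (-343 + 0)*(134 + 412)) = 1/(4 - 343*546) = 1/(4 - 187278) = 1/(-187274) = -1/187274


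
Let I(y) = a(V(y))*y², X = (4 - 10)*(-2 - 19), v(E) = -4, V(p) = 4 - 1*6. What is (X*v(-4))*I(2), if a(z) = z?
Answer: 4032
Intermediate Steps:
V(p) = -2 (V(p) = 4 - 6 = -2)
X = 126 (X = -6*(-21) = 126)
I(y) = -2*y²
(X*v(-4))*I(2) = (126*(-4))*(-2*2²) = -(-1008)*4 = -504*(-8) = 4032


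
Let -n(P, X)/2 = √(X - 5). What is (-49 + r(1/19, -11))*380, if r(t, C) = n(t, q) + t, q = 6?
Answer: -19360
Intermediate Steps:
n(P, X) = -2*√(-5 + X) (n(P, X) = -2*√(X - 5) = -2*√(-5 + X))
r(t, C) = -2 + t (r(t, C) = -2*√(-5 + 6) + t = -2*√1 + t = -2*1 + t = -2 + t)
(-49 + r(1/19, -11))*380 = (-49 + (-2 + 1/19))*380 = (-49 - 37/19)*380 = -968/19*380 = -19360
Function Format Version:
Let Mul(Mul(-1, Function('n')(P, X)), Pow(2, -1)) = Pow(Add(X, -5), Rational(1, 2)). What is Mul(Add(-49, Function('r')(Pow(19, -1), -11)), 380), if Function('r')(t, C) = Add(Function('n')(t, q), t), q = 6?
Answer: -19360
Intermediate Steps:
Function('n')(P, X) = Mul(-2, Pow(Add(-5, X), Rational(1, 2))) (Function('n')(P, X) = Mul(-2, Pow(Add(X, -5), Rational(1, 2))) = Mul(-2, Pow(Add(-5, X), Rational(1, 2))))
Function('r')(t, C) = Add(-2, t) (Function('r')(t, C) = Add(Mul(-2, Pow(Add(-5, 6), Rational(1, 2))), t) = Add(Mul(-2, Pow(1, Rational(1, 2))), t) = Add(Mul(-2, 1), t) = Add(-2, t))
Mul(Add(-49, Function('r')(Pow(19, -1), -11)), 380) = Mul(Add(-49, Add(-2, Pow(19, -1))), 380) = Mul(Add(-49, Add(-2, Rational(1, 19))), 380) = Mul(Add(-49, Rational(-37, 19)), 380) = Mul(Rational(-968, 19), 380) = -19360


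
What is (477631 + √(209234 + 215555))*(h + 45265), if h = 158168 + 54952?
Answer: 123412685935 + 258385*√424789 ≈ 1.2358e+11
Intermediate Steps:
h = 213120
(477631 + √(209234 + 215555))*(h + 45265) = (477631 + √(209234 + 215555))*(213120 + 45265) = (477631 + √424789)*258385 = 123412685935 + 258385*√424789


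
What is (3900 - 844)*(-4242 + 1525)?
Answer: -8303152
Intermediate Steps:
(3900 - 844)*(-4242 + 1525) = 3056*(-2717) = -8303152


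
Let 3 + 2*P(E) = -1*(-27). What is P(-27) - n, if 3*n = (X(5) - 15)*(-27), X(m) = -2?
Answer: -141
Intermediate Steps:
P(E) = 12 (P(E) = -3/2 + (-1*(-27))/2 = -3/2 + (½)*27 = -3/2 + 27/2 = 12)
n = 153 (n = ((-2 - 15)*(-27))/3 = (-17*(-27))/3 = (⅓)*459 = 153)
P(-27) - n = 12 - 1*153 = 12 - 153 = -141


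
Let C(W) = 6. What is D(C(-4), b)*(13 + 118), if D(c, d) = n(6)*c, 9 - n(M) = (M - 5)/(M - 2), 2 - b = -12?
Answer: 13755/2 ≈ 6877.5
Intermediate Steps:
b = 14 (b = 2 - 1*(-12) = 2 + 12 = 14)
n(M) = 9 - (-5 + M)/(-2 + M) (n(M) = 9 - (M - 5)/(M - 2) = 9 - (-5 + M)/(-2 + M))
D(c, d) = 35*c/4 (D(c, d) = ((-13 + 8*6)/(-2 + 6))*c = ((-13 + 48)/4)*c = ((¼)*35)*c = 35*c/4)
D(C(-4), b)*(13 + 118) = ((35/4)*6)*(13 + 118) = (105/2)*131 = 13755/2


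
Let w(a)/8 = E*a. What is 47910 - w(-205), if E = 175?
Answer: 334910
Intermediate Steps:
w(a) = 1400*a (w(a) = 8*(175*a) = 1400*a)
47910 - w(-205) = 47910 - 1400*(-205) = 47910 - 1*(-287000) = 47910 + 287000 = 334910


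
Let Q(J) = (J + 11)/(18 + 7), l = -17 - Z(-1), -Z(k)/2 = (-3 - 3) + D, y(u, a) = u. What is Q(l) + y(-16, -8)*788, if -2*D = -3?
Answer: -63043/5 ≈ -12609.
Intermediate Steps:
D = 3/2 (D = -½*(-3) = 3/2 ≈ 1.5000)
Z(k) = 9 (Z(k) = -2*((-3 - 3) + 3/2) = -2*(-6 + 3/2) = -2*(-9/2) = 9)
l = -26 (l = -17 - 1*9 = -17 - 9 = -26)
Q(J) = 11/25 + J/25 (Q(J) = (11 + J)/25 = (11 + J)*(1/25) = 11/25 + J/25)
Q(l) + y(-16, -8)*788 = (11/25 + (1/25)*(-26)) - 16*788 = (11/25 - 26/25) - 12608 = -⅗ - 12608 = -63043/5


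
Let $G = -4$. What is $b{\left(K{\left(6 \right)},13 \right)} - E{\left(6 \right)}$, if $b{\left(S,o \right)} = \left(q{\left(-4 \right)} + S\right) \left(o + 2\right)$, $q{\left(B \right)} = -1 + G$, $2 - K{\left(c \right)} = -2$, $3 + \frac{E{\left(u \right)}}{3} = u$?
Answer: $-24$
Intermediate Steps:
$E{\left(u \right)} = -9 + 3 u$
$K{\left(c \right)} = 4$ ($K{\left(c \right)} = 2 - -2 = 2 + 2 = 4$)
$q{\left(B \right)} = -5$ ($q{\left(B \right)} = -1 - 4 = -5$)
$b{\left(S,o \right)} = \left(-5 + S\right) \left(2 + o\right)$ ($b{\left(S,o \right)} = \left(-5 + S\right) \left(o + 2\right) = \left(-5 + S\right) \left(2 + o\right)$)
$b{\left(K{\left(6 \right)},13 \right)} - E{\left(6 \right)} = \left(-10 - 65 + 2 \cdot 4 + 4 \cdot 13\right) - \left(-9 + 3 \cdot 6\right) = \left(-10 - 65 + 8 + 52\right) - \left(-9 + 18\right) = -15 - 9 = -24$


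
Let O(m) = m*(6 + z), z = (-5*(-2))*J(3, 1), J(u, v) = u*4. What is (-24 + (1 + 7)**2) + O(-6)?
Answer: -716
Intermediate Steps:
J(u, v) = 4*u
z = 120 (z = (-5*(-2))*(4*3) = 10*12 = 120)
O(m) = 126*m (O(m) = m*(6 + 120) = m*126 = 126*m)
(-24 + (1 + 7)**2) + O(-6) = (-24 + (1 + 7)**2) + 126*(-6) = (-24 + 8**2) - 756 = (-24 + 64) - 756 = 40 - 756 = -716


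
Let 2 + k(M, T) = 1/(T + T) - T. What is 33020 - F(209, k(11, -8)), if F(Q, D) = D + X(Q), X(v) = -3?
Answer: 528273/16 ≈ 33017.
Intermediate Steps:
k(M, T) = -2 + 1/(2*T) - T (k(M, T) = -2 + (1/(T + T) - T) = -2 + (1/(2*T) - T) = -2 + 1/(2*T) - T)
F(Q, D) = -3 + D (F(Q, D) = D - 3 = -3 + D)
33020 - F(209, k(11, -8)) = 33020 - (-3 + (-2 + (½)/(-8) - 1*(-8))) = 33020 - (-3 + (-2 + (½)*(-⅛) + 8)) = 33020 - (-3 + (-2 - 1/16 + 8)) = 33020 - (-3 + 95/16) = 33020 - 1*47/16 = 33020 - 47/16 = 528273/16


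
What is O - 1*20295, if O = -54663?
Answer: -74958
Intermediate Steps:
O - 1*20295 = -54663 - 1*20295 = -54663 - 20295 = -74958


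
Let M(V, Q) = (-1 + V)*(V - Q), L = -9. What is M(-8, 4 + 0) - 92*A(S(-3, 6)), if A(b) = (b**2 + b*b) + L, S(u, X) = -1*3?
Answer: -720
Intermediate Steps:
S(u, X) = -3
A(b) = -9 + 2*b**2 (A(b) = (b**2 + b*b) - 9 = (b**2 + b**2) - 9 = 2*b**2 - 9 = -9 + 2*b**2)
M(-8, 4 + 0) - 92*A(S(-3, 6)) = ((4 + 0) + (-8)**2 - 1*(-8) - 1*(4 + 0)*(-8)) - 92*(-9 + 2*(-3)**2) = (4 + 64 + 8 - 1*4*(-8)) - 92*(-9 + 2*9) = (4 + 64 + 8 + 32) - 92*(-9 + 18) = 108 - 92*9 = 108 - 828 = -720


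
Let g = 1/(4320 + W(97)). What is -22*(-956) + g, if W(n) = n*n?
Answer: 288748329/13729 ≈ 21032.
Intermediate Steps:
W(n) = n²
g = 1/13729 (g = 1/(4320 + 97²) = 1/(4320 + 9409) = 1/13729 ≈ 7.2839e-5)
-22*(-956) + g = -22*(-956) + 1/13729 = 21032 + 1/13729 = 288748329/13729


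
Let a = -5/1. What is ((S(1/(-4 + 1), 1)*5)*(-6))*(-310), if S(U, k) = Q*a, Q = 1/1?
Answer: -46500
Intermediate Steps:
Q = 1
a = -5 ≈ -5.0000
S(U, k) = -5 (S(U, k) = 1*(-5) = -5)
((S(1/(-4 + 1), 1)*5)*(-6))*(-310) = (-5*5*(-6))*(-310) = -25*(-6)*(-310) = 150*(-310) = -46500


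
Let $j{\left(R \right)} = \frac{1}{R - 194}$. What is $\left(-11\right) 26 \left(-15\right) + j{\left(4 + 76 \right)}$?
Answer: $\frac{489059}{114} \approx 4290.0$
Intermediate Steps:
$j{\left(R \right)} = \frac{1}{-194 + R}$
$\left(-11\right) 26 \left(-15\right) + j{\left(4 + 76 \right)} = \left(-11\right) 26 \left(-15\right) + \frac{1}{-194 + \left(4 + 76\right)} = \left(-286\right) \left(-15\right) + \frac{1}{-194 + 80} = 4290 + \frac{1}{-114} = 4290 - \frac{1}{114} = \frac{489059}{114}$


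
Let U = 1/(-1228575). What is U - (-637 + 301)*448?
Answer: 184934937599/1228575 ≈ 1.5053e+5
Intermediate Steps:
U = -1/1228575 ≈ -8.1395e-7
U - (-637 + 301)*448 = -1/1228575 - (-637 + 301)*448 = -1/1228575 - (-336)*448 = -1/1228575 - 1*(-150528) = -1/1228575 + 150528 = 184934937599/1228575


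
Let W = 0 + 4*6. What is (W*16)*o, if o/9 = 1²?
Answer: 3456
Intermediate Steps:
W = 24 (W = 0 + 24 = 24)
o = 9 (o = 9*1² = 9*1 = 9)
(W*16)*o = (24*16)*9 = 384*9 = 3456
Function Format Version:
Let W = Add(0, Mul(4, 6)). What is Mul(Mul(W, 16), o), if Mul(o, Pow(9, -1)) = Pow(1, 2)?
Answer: 3456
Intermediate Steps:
W = 24 (W = Add(0, 24) = 24)
o = 9 (o = Mul(9, Pow(1, 2)) = Mul(9, 1) = 9)
Mul(Mul(W, 16), o) = Mul(Mul(24, 16), 9) = Mul(384, 9) = 3456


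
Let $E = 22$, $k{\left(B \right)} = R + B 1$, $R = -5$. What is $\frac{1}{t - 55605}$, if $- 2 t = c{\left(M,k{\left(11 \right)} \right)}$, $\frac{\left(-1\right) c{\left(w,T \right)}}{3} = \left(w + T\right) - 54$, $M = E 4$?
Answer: $- \frac{1}{55545} \approx -1.8003 \cdot 10^{-5}$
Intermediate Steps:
$k{\left(B \right)} = -5 + B$ ($k{\left(B \right)} = -5 + B 1 = -5 + B$)
$M = 88$ ($M = 22 \cdot 4 = 88$)
$c{\left(w,T \right)} = 162 - 3 T - 3 w$ ($c{\left(w,T \right)} = - 3 \left(\left(w + T\right) - 54\right) = - 3 \left(\left(T + w\right) - 54\right) = - 3 \left(-54 + T + w\right) = 162 - 3 T - 3 w$)
$t = 60$ ($t = - \frac{162 - 3 \left(-5 + 11\right) - 264}{2} = - \frac{162 - 18 - 264}{2} = \left(- \frac{1}{2}\right) \left(-120\right) = 60$)
$\frac{1}{t - 55605} = \frac{1}{60 - 55605} = \frac{1}{-55545} = - \frac{1}{55545}$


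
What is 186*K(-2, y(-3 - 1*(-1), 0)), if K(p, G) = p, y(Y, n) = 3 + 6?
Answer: -372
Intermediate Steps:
y(Y, n) = 9
186*K(-2, y(-3 - 1*(-1), 0)) = 186*(-2) = -372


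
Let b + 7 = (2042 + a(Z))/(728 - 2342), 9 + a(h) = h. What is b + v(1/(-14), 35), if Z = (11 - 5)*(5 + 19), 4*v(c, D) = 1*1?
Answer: -26143/3228 ≈ -8.0988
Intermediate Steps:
v(c, D) = ¼ (v(c, D) = (1*1)/4 = (¼)*1 = ¼)
Z = 144 (Z = 6*24 = 144)
a(h) = -9 + h
b = -13475/1614 (b = -7 + (2042 + (-9 + 144))/(728 - 2342) = -7 + (2042 + 135)/(-1614) = -7 + 2177*(-1/1614) = -7 - 2177/1614 = -13475/1614 ≈ -8.3488)
b + v(1/(-14), 35) = -13475/1614 + ¼ = -26143/3228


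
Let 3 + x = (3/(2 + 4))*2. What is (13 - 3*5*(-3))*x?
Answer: -116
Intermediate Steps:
x = -2 (x = -3 + (3/(2 + 4))*2 = -3 + (3/6)*2 = -3 + (3*(⅙))*2 = -3 + (½)*2 = -3 + 1 = -2)
(13 - 3*5*(-3))*x = (13 - 3*5*(-3))*(-2) = (13 - 15*(-3))*(-2) = (13 + 45)*(-2) = 58*(-2) = -116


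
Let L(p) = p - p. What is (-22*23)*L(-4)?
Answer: 0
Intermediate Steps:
L(p) = 0
(-22*23)*L(-4) = -22*23*0 = -506*0 = 0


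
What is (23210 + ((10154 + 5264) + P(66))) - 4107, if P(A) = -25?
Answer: 34496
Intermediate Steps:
(23210 + ((10154 + 5264) + P(66))) - 4107 = (23210 + ((10154 + 5264) - 25)) - 4107 = (23210 + (15418 - 25)) - 4107 = (23210 + 15393) - 4107 = 38603 - 4107 = 34496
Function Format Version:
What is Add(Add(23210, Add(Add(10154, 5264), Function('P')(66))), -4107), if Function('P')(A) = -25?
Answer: 34496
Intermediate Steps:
Add(Add(23210, Add(Add(10154, 5264), Function('P')(66))), -4107) = Add(Add(23210, Add(Add(10154, 5264), -25)), -4107) = Add(Add(23210, Add(15418, -25)), -4107) = Add(Add(23210, 15393), -4107) = Add(38603, -4107) = 34496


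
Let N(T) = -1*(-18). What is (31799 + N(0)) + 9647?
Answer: 41464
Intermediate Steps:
N(T) = 18
(31799 + N(0)) + 9647 = (31799 + 18) + 9647 = 31817 + 9647 = 41464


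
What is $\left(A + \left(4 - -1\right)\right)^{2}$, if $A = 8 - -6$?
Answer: $361$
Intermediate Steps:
$A = 14$ ($A = 8 + 6 = 14$)
$\left(A + \left(4 - -1\right)\right)^{2} = \left(14 + \left(4 - -1\right)\right)^{2} = \left(14 + \left(4 + 1\right)\right)^{2} = \left(14 + 5\right)^{2} = 19^{2} = 361$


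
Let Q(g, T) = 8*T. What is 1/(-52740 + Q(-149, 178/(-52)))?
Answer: -13/685976 ≈ -1.8951e-5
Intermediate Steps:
1/(-52740 + Q(-149, 178/(-52))) = 1/(-52740 + 8*(178/(-52))) = 1/(-52740 + 8*(178*(-1/52))) = 1/(-52740 + 8*(-89/26)) = 1/(-52740 - 356/13) = 1/(-685976/13) = -13/685976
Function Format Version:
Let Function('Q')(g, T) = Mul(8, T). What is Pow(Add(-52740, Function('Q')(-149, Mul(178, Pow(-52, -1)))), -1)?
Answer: Rational(-13, 685976) ≈ -1.8951e-5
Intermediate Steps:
Pow(Add(-52740, Function('Q')(-149, Mul(178, Pow(-52, -1)))), -1) = Pow(Add(-52740, Mul(8, Mul(178, Pow(-52, -1)))), -1) = Pow(Add(-52740, Mul(8, Mul(178, Rational(-1, 52)))), -1) = Pow(Add(-52740, Mul(8, Rational(-89, 26))), -1) = Pow(Add(-52740, Rational(-356, 13)), -1) = Pow(Rational(-685976, 13), -1) = Rational(-13, 685976)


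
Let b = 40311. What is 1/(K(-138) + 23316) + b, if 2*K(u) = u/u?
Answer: 1879822865/46633 ≈ 40311.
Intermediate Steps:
K(u) = ½ (K(u) = (u/u)/2 = (½)*1 = ½)
1/(K(-138) + 23316) + b = 1/(½ + 23316) + 40311 = 1/(46633/2) + 40311 = 2/46633 + 40311 = 1879822865/46633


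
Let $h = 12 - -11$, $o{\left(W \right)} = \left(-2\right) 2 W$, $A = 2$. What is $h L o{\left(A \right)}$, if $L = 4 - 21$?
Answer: $3128$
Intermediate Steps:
$L = -17$ ($L = 4 - 21 = -17$)
$o{\left(W \right)} = - 4 W$
$h = 23$ ($h = 12 + 11 = 23$)
$h L o{\left(A \right)} = 23 \left(-17\right) \left(\left(-4\right) 2\right) = \left(-391\right) \left(-8\right) = 3128$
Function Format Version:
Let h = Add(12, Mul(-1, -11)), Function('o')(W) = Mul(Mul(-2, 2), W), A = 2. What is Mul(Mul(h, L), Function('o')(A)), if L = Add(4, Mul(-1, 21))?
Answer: 3128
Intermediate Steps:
L = -17 (L = Add(4, -21) = -17)
Function('o')(W) = Mul(-4, W)
h = 23 (h = Add(12, 11) = 23)
Mul(Mul(h, L), Function('o')(A)) = Mul(Mul(23, -17), Mul(-4, 2)) = Mul(-391, -8) = 3128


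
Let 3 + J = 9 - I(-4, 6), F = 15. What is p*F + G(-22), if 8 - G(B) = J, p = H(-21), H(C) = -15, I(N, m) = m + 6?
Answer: -211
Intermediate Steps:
I(N, m) = 6 + m
J = -6 (J = -3 + (9 - (6 + 6)) = -3 + (9 - 1*12) = -3 + (9 - 12) = -3 - 3 = -6)
p = -15
G(B) = 14 (G(B) = 8 - 1*(-6) = 8 + 6 = 14)
p*F + G(-22) = -15*15 + 14 = -225 + 14 = -211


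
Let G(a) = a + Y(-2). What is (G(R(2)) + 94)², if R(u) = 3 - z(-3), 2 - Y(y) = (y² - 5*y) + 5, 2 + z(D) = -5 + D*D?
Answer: 6084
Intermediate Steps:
z(D) = -7 + D² (z(D) = -2 + (-5 + D*D) = -2 + (-5 + D²) = -7 + D²)
Y(y) = -3 - y² + 5*y (Y(y) = 2 - ((y² - 5*y) + 5) = 2 - (5 + y² - 5*y) = 2 + (-5 - y² + 5*y) = -3 - y² + 5*y)
R(u) = 1 (R(u) = 3 - (-7 + (-3)²) = 3 - (-7 + 9) = 3 - 1*2 = 3 - 2 = 1)
G(a) = -17 + a (G(a) = a + (-3 - 1*(-2)² + 5*(-2)) = a + (-3 - 1*4 - 10) = a + (-3 - 4 - 10) = a - 17 = -17 + a)
(G(R(2)) + 94)² = ((-17 + 1) + 94)² = (-16 + 94)² = 78² = 6084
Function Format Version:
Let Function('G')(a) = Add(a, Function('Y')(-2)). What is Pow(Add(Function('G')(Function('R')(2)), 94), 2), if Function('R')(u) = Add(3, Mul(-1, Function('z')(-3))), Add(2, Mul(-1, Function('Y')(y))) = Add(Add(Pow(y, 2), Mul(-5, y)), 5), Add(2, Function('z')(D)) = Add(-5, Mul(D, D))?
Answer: 6084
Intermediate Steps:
Function('z')(D) = Add(-7, Pow(D, 2)) (Function('z')(D) = Add(-2, Add(-5, Mul(D, D))) = Add(-2, Add(-5, Pow(D, 2))) = Add(-7, Pow(D, 2)))
Function('Y')(y) = Add(-3, Mul(-1, Pow(y, 2)), Mul(5, y)) (Function('Y')(y) = Add(2, Mul(-1, Add(Add(Pow(y, 2), Mul(-5, y)), 5))) = Add(2, Mul(-1, Add(5, Pow(y, 2), Mul(-5, y)))) = Add(2, Add(-5, Mul(-1, Pow(y, 2)), Mul(5, y))) = Add(-3, Mul(-1, Pow(y, 2)), Mul(5, y)))
Function('R')(u) = 1 (Function('R')(u) = Add(3, Mul(-1, Add(-7, Pow(-3, 2)))) = Add(3, Mul(-1, Add(-7, 9))) = Add(3, Mul(-1, 2)) = Add(3, -2) = 1)
Function('G')(a) = Add(-17, a) (Function('G')(a) = Add(a, Add(-3, Mul(-1, Pow(-2, 2)), Mul(5, -2))) = Add(a, Add(-3, Mul(-1, 4), -10)) = Add(a, Add(-3, -4, -10)) = Add(a, -17) = Add(-17, a))
Pow(Add(Function('G')(Function('R')(2)), 94), 2) = Pow(Add(Add(-17, 1), 94), 2) = Pow(Add(-16, 94), 2) = Pow(78, 2) = 6084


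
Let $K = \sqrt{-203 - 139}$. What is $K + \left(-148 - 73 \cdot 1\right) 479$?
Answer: $-105859 + 3 i \sqrt{38} \approx -1.0586 \cdot 10^{5} + 18.493 i$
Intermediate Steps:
$K = 3 i \sqrt{38}$ ($K = \sqrt{-342} = 3 i \sqrt{38} \approx 18.493 i$)
$K + \left(-148 - 73 \cdot 1\right) 479 = 3 i \sqrt{38} + \left(-148 - 73 \cdot 1\right) 479 = 3 i \sqrt{38} + \left(-148 - 73\right) 479 = 3 i \sqrt{38} - 105859 = -105859 + 3 i \sqrt{38}$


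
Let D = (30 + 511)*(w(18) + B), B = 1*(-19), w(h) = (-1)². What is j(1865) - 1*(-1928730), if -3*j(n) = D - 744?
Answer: 1932224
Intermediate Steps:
w(h) = 1
B = -19
D = -9738 (D = (30 + 511)*(1 - 19) = 541*(-18) = -9738)
j(n) = 3494 (j(n) = -(-9738 - 744)/3 = -⅓*(-10482) = 3494)
j(1865) - 1*(-1928730) = 3494 - 1*(-1928730) = 3494 + 1928730 = 1932224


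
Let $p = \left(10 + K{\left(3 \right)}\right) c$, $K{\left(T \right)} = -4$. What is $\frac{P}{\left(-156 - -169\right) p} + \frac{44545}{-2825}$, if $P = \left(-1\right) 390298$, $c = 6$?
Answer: $- \frac{112343891}{132210} \approx -849.74$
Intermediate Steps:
$P = -390298$
$p = 36$ ($p = \left(10 - 4\right) 6 = 6 \cdot 6 = 36$)
$\frac{P}{\left(-156 - -169\right) p} + \frac{44545}{-2825} = - \frac{390298}{\left(-156 - -169\right) 36} + \frac{44545}{-2825} = - \frac{390298}{\left(-156 + 169\right) 36} + 44545 \left(- \frac{1}{2825}\right) = - \frac{390298}{13 \cdot 36} - \frac{8909}{565} = - \frac{390298}{468} - \frac{8909}{565} = \left(-390298\right) \frac{1}{468} - \frac{8909}{565} = - \frac{195149}{234} - \frac{8909}{565} = - \frac{112343891}{132210}$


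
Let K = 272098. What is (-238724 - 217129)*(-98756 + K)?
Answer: -79018470726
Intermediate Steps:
(-238724 - 217129)*(-98756 + K) = (-238724 - 217129)*(-98756 + 272098) = -455853*173342 = -79018470726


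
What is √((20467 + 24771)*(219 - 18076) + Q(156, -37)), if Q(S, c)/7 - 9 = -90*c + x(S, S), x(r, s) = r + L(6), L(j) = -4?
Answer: 7*I*√16485521 ≈ 28422.0*I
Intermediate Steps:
x(r, s) = -4 + r (x(r, s) = r - 4 = -4 + r)
Q(S, c) = 35 - 630*c + 7*S (Q(S, c) = 63 + 7*(-90*c + (-4 + S)) = 63 + 7*(-4 + S - 90*c) = 63 + (-28 - 630*c + 7*S) = 35 - 630*c + 7*S)
√((20467 + 24771)*(219 - 18076) + Q(156, -37)) = √((20467 + 24771)*(219 - 18076) + (35 - 630*(-37) + 7*156)) = √(45238*(-17857) + (35 + 23310 + 1092)) = √(-807814966 + 24437) = √(-807790529) = 7*I*√16485521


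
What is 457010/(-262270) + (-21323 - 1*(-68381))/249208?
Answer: -5077432321/3267989108 ≈ -1.5537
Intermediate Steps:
457010/(-262270) + (-21323 - 1*(-68381))/249208 = 457010*(-1/262270) + (-21323 + 68381)*(1/249208) = -45701/26227 + 47058*(1/249208) = -45701/26227 + 23529/124604 = -5077432321/3267989108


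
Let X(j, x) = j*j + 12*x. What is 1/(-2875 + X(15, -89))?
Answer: -1/3718 ≈ -0.00026896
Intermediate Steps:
X(j, x) = j² + 12*x
1/(-2875 + X(15, -89)) = 1/(-2875 + (15² + 12*(-89))) = 1/(-2875 + (225 - 1068)) = 1/(-2875 - 843) = 1/(-3718) = -1/3718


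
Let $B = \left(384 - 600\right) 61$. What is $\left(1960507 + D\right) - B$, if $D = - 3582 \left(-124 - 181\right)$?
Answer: $3066193$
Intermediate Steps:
$B = -13176$ ($B = \left(-216\right) 61 = -13176$)
$D = 1092510$ ($D = \left(-3582\right) \left(-305\right) = 1092510$)
$\left(1960507 + D\right) - B = \left(1960507 + 1092510\right) - -13176 = 3053017 + 13176 = 3066193$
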